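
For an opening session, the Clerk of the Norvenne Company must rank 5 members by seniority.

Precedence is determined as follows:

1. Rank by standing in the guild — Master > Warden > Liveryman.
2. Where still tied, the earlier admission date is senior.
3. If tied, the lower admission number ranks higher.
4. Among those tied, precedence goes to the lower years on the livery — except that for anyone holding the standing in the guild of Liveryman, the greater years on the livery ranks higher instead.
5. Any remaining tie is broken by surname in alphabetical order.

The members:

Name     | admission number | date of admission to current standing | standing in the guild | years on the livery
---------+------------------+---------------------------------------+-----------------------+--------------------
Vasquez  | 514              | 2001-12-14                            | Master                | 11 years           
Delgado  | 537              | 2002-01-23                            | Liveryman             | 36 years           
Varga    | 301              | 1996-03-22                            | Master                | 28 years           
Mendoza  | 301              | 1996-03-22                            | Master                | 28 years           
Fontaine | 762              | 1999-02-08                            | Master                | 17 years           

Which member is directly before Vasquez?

By standing in the guild: Mendoza, Varga, Fontaine and Vasquez (Master); then Delgado (Liveryman).
Among Mendoza, Varga, Fontaine and Vasquez, by date of admission to current standing (earlier first): Mendoza and Varga (1996-03-22) before Fontaine (1999-02-08) before Vasquez (2001-12-14).
Mendoza and Varga both have admission number 301, so the next rule applies.
Mendoza and Varga both have years on the livery 28 years, so the next rule applies.
Among Mendoza and Varga, alphabetically by surname: Mendoza before Varga.
Order: Mendoza, Varga, Fontaine, Vasquez, Delgado.

Fontaine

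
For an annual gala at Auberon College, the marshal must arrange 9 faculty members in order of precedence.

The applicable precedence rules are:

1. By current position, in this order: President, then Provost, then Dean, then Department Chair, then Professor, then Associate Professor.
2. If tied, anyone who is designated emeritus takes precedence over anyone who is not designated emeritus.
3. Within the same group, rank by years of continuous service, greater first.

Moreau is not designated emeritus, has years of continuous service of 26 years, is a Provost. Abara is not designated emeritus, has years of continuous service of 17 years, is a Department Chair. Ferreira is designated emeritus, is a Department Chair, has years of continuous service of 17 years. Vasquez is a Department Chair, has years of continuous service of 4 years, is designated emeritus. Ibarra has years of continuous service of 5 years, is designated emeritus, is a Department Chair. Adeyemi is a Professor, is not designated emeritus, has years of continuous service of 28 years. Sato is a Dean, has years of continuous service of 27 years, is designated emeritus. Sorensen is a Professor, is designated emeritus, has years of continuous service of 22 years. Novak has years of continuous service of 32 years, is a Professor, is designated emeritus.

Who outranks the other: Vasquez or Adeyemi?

Vasquez

By current position: Moreau (Provost); then Sato (Dean); then Ferreira, Ibarra, Vasquez and Abara (Department Chair); then Novak, Sorensen and Adeyemi (Professor).
Among Ferreira, Ibarra, Vasquez and Abara, designated emeritus before not designated emeritus: Ferreira, Ibarra and Vasquez (designated emeritus) before Abara (not designated emeritus).
Among Ferreira, Ibarra and Vasquez, by years of continuous service (higher first): Ferreira (17 years) before Ibarra (5 years) before Vasquez (4 years).
Among Novak, Sorensen and Adeyemi, designated emeritus before not designated emeritus: Novak and Sorensen (designated emeritus) before Adeyemi (not designated emeritus).
Among Novak and Sorensen, by years of continuous service (higher first): Novak (32 years) before Sorensen (22 years).
So Vasquez takes precedence.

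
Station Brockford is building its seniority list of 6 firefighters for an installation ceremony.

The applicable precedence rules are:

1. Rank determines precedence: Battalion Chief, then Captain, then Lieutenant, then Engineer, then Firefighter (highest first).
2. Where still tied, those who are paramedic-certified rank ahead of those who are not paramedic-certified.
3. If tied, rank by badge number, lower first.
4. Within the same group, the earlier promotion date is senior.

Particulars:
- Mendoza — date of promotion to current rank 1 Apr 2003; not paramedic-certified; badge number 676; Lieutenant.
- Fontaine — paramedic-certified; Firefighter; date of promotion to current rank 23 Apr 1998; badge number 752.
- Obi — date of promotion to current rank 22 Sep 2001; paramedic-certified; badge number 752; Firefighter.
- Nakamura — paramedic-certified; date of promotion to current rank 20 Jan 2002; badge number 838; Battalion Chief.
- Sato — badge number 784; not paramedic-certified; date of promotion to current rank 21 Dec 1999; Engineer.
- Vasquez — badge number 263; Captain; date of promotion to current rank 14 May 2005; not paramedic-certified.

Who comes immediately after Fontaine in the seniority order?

By rank: Nakamura (Battalion Chief); then Vasquez (Captain); then Mendoza (Lieutenant); then Sato (Engineer); then Fontaine and Obi (Firefighter).
Fontaine and Obi are each paramedic-certified, so the next rule applies.
Fontaine and Obi both have badge number 752, so the next rule applies.
Among Fontaine and Obi, by date of promotion to current rank (earlier first): Fontaine (23 Apr 1998) before Obi (22 Sep 2001).
Order: Nakamura, Vasquez, Mendoza, Sato, Fontaine, Obi.

Obi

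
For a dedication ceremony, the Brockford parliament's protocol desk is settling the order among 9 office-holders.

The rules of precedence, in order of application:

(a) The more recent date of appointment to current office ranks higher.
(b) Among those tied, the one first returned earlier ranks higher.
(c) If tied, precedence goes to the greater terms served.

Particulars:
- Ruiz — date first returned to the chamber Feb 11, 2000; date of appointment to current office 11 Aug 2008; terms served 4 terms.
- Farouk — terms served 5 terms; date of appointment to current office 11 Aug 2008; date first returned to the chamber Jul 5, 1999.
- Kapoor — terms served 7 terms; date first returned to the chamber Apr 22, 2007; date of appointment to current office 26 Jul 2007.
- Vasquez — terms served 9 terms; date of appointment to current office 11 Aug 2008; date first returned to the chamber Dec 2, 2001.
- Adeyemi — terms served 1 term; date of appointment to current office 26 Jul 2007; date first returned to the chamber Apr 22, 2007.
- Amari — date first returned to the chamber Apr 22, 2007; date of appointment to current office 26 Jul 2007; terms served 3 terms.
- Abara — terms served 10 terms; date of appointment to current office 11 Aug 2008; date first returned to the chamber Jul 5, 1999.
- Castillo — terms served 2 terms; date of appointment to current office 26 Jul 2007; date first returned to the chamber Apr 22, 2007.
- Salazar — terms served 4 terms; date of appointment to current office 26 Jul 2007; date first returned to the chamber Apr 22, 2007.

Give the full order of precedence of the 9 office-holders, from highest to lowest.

Abara, Farouk, Ruiz, Vasquez, Kapoor, Salazar, Amari, Castillo, Adeyemi

By date of appointment to current office (later first): Abara, Farouk, Ruiz and Vasquez (each 11 Aug 2008); then Kapoor, Salazar, Amari, Castillo and Adeyemi (each 26 Jul 2007).
Among Abara, Farouk, Ruiz and Vasquez, by date first returned to the chamber (earlier first): Abara and Farouk (Jul 5, 1999) before Ruiz (Feb 11, 2000) before Vasquez (Dec 2, 2001).
Among Abara and Farouk, by terms served (higher first): Abara (10 terms) before Farouk (5 terms).
Kapoor, Salazar, Amari, Castillo and Adeyemi all have date first returned to the chamber Apr 22, 2007, so the next rule applies.
Among Kapoor, Salazar, Amari, Castillo and Adeyemi, by terms served (higher first): Kapoor (7 terms) before Salazar (4 terms) before Amari (3 terms) before Castillo (2 terms) before Adeyemi (1 term).
Full order: Abara, Farouk, Ruiz, Vasquez, Kapoor, Salazar, Amari, Castillo, Adeyemi.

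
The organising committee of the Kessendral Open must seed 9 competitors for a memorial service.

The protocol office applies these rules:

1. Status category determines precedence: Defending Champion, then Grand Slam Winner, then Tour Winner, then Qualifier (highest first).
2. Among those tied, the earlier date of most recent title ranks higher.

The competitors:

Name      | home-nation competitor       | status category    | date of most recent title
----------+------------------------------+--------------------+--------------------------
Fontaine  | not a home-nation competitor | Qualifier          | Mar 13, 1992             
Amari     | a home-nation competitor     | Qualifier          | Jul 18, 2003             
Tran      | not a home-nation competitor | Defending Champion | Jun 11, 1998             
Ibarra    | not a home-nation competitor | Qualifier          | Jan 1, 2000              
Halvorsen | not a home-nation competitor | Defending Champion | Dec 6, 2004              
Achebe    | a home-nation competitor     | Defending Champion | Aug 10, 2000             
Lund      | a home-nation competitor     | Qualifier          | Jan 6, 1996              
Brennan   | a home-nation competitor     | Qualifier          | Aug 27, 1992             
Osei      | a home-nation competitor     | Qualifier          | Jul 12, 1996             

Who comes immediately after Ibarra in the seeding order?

Amari

By status category: Tran, Achebe and Halvorsen (Defending Champion); then Fontaine, Brennan, Lund, Osei, Ibarra and Amari (Qualifier).
Among Tran, Achebe and Halvorsen, by date of most recent title (earlier first): Tran (Jun 11, 1998) before Achebe (Aug 10, 2000) before Halvorsen (Dec 6, 2004).
Among Fontaine, Brennan, Lund, Osei, Ibarra and Amari, by date of most recent title (earlier first): Fontaine (Mar 13, 1992) before Brennan (Aug 27, 1992) before Lund (Jan 6, 1996) before Osei (Jul 12, 1996) before Ibarra (Jan 1, 2000) before Amari (Jul 18, 2003).
Order: Tran, Achebe, Halvorsen, Fontaine, Brennan, Lund, Osei, Ibarra, Amari.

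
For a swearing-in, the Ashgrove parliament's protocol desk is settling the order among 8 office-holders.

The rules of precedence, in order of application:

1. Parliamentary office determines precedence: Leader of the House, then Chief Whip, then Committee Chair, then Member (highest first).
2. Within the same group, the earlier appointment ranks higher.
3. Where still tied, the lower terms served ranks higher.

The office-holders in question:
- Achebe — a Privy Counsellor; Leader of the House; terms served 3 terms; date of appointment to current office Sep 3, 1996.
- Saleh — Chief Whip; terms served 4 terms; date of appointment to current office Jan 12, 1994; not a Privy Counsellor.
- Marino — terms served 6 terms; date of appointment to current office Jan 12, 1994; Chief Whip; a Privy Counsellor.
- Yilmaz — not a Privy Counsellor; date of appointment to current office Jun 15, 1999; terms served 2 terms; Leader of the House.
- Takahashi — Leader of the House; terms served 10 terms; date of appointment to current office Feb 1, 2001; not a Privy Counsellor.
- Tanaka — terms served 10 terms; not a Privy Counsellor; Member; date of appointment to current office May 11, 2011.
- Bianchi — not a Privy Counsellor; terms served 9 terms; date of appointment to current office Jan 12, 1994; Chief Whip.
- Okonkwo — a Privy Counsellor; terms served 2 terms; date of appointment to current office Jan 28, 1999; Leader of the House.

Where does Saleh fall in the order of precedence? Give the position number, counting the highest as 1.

5

By parliamentary office: Achebe, Okonkwo, Yilmaz and Takahashi (Leader of the House); then Saleh, Marino and Bianchi (Chief Whip); then Tanaka (Member).
Among Achebe, Okonkwo, Yilmaz and Takahashi, by date of appointment to current office (earlier first): Achebe (Sep 3, 1996) before Okonkwo (Jan 28, 1999) before Yilmaz (Jun 15, 1999) before Takahashi (Feb 1, 2001).
Saleh, Marino and Bianchi all have date of appointment to current office Jan 12, 1994, so the next rule applies.
Among Saleh, Marino and Bianchi, by terms served (lower first): Saleh (4 terms) before Marino (6 terms) before Bianchi (9 terms).
Order: Achebe, Okonkwo, Yilmaz, Takahashi, Saleh, Marino, Bianchi, Tanaka. So position 5.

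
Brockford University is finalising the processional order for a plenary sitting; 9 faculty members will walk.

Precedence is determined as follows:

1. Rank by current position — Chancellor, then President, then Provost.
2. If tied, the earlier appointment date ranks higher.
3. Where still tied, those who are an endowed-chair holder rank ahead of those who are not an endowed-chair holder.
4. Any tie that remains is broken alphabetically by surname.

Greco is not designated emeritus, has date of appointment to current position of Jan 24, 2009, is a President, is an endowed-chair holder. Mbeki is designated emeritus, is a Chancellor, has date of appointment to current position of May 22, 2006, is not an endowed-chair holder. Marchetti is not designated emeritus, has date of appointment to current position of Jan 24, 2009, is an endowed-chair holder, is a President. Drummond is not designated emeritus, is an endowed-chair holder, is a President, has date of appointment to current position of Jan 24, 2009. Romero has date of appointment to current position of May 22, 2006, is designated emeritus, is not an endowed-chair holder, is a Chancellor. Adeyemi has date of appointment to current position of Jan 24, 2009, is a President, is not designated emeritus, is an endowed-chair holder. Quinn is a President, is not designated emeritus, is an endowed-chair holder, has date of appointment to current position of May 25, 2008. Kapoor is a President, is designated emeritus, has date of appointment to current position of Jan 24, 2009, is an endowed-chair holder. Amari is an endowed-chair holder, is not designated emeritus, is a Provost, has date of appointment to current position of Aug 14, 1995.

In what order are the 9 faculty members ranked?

By current position: Mbeki and Romero (Chancellor); then Quinn, Adeyemi, Drummond, Greco, Kapoor and Marchetti (President); then Amari (Provost).
Mbeki and Romero both have date of appointment to current position May 22, 2006, so the next rule applies.
Mbeki and Romero are each not an endowed-chair holder, so the next rule applies.
Among Mbeki and Romero, alphabetically by surname: Mbeki before Romero.
Among Quinn, Adeyemi, Drummond, Greco, Kapoor and Marchetti, by date of appointment to current position (earlier first): Quinn (May 25, 2008) before Adeyemi, Drummond, Greco, Kapoor and Marchetti (Jan 24, 2009).
Adeyemi, Drummond, Greco, Kapoor and Marchetti are each an endowed-chair holder, so the next rule applies.
Among Adeyemi, Drummond, Greco, Kapoor and Marchetti, alphabetically by surname: Adeyemi before Drummond before Greco before Kapoor before Marchetti.
Full order: Mbeki, Romero, Quinn, Adeyemi, Drummond, Greco, Kapoor, Marchetti, Amari.

Mbeki, Romero, Quinn, Adeyemi, Drummond, Greco, Kapoor, Marchetti, Amari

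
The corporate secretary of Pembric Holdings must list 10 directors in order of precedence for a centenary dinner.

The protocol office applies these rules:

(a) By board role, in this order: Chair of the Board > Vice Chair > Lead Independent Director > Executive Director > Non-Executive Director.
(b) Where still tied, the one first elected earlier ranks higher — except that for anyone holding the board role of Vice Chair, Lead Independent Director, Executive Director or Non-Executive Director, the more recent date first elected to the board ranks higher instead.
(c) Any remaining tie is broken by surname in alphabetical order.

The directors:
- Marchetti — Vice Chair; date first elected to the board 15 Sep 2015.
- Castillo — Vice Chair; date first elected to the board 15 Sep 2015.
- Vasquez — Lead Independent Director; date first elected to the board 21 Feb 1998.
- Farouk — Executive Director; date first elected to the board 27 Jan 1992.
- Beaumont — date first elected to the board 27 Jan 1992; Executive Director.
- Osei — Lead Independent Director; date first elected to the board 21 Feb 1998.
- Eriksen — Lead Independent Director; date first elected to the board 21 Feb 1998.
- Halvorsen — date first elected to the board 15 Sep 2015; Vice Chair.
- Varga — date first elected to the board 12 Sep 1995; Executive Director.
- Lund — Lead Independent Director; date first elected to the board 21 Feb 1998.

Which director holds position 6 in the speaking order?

Osei

By board role: Castillo, Halvorsen and Marchetti (Vice Chair); then Eriksen, Lund, Osei and Vasquez (Lead Independent Director); then Varga, Beaumont and Farouk (Executive Director).
Castillo, Halvorsen and Marchetti all have date first elected to the board 15 Sep 2015, so the next rule applies.
Among Castillo, Halvorsen and Marchetti, alphabetically by surname: Castillo before Halvorsen before Marchetti.
Eriksen, Lund, Osei and Vasquez all have date first elected to the board 21 Feb 1998, so the next rule applies.
Among Eriksen, Lund, Osei and Vasquez, alphabetically by surname: Eriksen before Lund before Osei before Vasquez.
Among Varga, Beaumont and Farouk, by date first elected to the board (later first) (reversed rule for this group): Varga (12 Sep 1995) before Beaumont and Farouk (27 Jan 1992).
Among Beaumont and Farouk, alphabetically by surname: Beaumont before Farouk.
Order: Castillo, Halvorsen, Marchetti, Eriksen, Lund, Osei, Vasquez, Varga, Beaumont, Farouk.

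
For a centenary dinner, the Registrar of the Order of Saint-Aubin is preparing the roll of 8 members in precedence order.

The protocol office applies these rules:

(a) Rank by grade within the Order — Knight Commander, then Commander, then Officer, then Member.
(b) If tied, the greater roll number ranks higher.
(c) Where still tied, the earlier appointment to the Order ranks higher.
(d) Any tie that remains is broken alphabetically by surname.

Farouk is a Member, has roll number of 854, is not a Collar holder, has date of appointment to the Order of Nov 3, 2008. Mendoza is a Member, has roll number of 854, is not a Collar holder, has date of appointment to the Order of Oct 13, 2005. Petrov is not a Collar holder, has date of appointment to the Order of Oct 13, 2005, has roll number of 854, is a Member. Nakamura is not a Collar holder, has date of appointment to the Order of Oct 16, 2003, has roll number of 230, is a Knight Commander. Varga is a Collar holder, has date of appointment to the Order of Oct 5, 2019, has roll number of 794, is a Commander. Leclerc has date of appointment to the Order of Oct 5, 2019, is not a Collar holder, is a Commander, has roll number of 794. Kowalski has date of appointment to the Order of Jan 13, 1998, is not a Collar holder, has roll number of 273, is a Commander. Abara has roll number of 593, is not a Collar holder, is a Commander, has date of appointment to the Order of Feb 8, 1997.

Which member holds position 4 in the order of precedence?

Abara

By grade within the Order: Nakamura (Knight Commander); then Leclerc, Varga, Abara and Kowalski (Commander); then Mendoza, Petrov and Farouk (Member).
Among Leclerc, Varga, Abara and Kowalski, by roll number (higher first): Leclerc and Varga (794) before Abara (593) before Kowalski (273).
Leclerc and Varga both have date of appointment to the Order Oct 5, 2019, so the next rule applies.
Among Leclerc and Varga, alphabetically by surname: Leclerc before Varga.
Mendoza, Petrov and Farouk all have roll number 854, so the next rule applies.
Among Mendoza, Petrov and Farouk, by date of appointment to the Order (earlier first): Mendoza and Petrov (Oct 13, 2005) before Farouk (Nov 3, 2008).
Among Mendoza and Petrov, alphabetically by surname: Mendoza before Petrov.
Order: Nakamura, Leclerc, Varga, Abara, Kowalski, Mendoza, Petrov, Farouk.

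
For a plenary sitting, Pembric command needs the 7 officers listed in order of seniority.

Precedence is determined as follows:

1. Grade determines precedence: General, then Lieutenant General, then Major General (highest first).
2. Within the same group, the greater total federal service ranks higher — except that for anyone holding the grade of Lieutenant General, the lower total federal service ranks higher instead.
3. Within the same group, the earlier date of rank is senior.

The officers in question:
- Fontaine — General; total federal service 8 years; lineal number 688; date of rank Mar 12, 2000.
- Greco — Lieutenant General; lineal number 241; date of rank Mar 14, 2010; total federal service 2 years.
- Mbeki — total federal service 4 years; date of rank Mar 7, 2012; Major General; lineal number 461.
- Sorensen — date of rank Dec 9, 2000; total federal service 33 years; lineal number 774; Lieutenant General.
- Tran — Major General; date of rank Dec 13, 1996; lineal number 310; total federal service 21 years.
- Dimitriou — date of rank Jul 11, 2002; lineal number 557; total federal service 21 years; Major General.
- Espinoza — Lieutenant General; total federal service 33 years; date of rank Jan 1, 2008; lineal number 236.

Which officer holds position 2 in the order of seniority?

By grade: Fontaine (General); then Greco, Sorensen and Espinoza (Lieutenant General); then Tran, Dimitriou and Mbeki (Major General).
Among Greco, Sorensen and Espinoza, by total federal service (lower first) (reversed rule for this group): Greco (2 years) before Sorensen and Espinoza (33 years).
Among Sorensen and Espinoza, by date of rank (earlier first): Sorensen (Dec 9, 2000) before Espinoza (Jan 1, 2008).
Among Tran, Dimitriou and Mbeki, by total federal service (higher first): Tran and Dimitriou (21 years) before Mbeki (4 years).
Among Tran and Dimitriou, by date of rank (earlier first): Tran (Dec 13, 1996) before Dimitriou (Jul 11, 2002).
Order: Fontaine, Greco, Sorensen, Espinoza, Tran, Dimitriou, Mbeki.

Greco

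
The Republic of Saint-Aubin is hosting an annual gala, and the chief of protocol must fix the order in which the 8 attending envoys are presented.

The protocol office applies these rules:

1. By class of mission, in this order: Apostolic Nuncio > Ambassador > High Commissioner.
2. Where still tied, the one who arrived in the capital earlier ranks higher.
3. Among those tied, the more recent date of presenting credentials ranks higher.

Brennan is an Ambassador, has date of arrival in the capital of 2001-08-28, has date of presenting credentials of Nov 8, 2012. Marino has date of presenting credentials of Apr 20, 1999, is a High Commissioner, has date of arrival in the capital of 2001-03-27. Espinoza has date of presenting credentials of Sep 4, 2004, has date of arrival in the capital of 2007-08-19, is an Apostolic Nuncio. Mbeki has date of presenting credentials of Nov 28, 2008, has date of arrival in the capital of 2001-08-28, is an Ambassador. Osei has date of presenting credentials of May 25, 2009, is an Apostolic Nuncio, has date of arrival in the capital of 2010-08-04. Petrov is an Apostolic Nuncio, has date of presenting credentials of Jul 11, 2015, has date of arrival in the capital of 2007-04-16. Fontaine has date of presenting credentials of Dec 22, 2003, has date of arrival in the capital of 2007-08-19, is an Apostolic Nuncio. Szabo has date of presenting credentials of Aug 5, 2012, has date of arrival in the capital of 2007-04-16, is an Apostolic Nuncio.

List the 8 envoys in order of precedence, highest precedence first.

Petrov, Szabo, Espinoza, Fontaine, Osei, Brennan, Mbeki, Marino

By class of mission: Petrov, Szabo, Espinoza, Fontaine and Osei (Apostolic Nuncio); then Brennan and Mbeki (Ambassador); then Marino (High Commissioner).
Among Petrov, Szabo, Espinoza, Fontaine and Osei, by date of arrival in the capital (earlier first): Petrov and Szabo (2007-04-16) before Espinoza and Fontaine (2007-08-19) before Osei (2010-08-04).
Among Petrov and Szabo, by date of presenting credentials (later first): Petrov (Jul 11, 2015) before Szabo (Aug 5, 2012).
Among Espinoza and Fontaine, by date of presenting credentials (later first): Espinoza (Sep 4, 2004) before Fontaine (Dec 22, 2003).
Brennan and Mbeki both have date of arrival in the capital 2001-08-28, so the next rule applies.
Among Brennan and Mbeki, by date of presenting credentials (later first): Brennan (Nov 8, 2012) before Mbeki (Nov 28, 2008).
Full order: Petrov, Szabo, Espinoza, Fontaine, Osei, Brennan, Mbeki, Marino.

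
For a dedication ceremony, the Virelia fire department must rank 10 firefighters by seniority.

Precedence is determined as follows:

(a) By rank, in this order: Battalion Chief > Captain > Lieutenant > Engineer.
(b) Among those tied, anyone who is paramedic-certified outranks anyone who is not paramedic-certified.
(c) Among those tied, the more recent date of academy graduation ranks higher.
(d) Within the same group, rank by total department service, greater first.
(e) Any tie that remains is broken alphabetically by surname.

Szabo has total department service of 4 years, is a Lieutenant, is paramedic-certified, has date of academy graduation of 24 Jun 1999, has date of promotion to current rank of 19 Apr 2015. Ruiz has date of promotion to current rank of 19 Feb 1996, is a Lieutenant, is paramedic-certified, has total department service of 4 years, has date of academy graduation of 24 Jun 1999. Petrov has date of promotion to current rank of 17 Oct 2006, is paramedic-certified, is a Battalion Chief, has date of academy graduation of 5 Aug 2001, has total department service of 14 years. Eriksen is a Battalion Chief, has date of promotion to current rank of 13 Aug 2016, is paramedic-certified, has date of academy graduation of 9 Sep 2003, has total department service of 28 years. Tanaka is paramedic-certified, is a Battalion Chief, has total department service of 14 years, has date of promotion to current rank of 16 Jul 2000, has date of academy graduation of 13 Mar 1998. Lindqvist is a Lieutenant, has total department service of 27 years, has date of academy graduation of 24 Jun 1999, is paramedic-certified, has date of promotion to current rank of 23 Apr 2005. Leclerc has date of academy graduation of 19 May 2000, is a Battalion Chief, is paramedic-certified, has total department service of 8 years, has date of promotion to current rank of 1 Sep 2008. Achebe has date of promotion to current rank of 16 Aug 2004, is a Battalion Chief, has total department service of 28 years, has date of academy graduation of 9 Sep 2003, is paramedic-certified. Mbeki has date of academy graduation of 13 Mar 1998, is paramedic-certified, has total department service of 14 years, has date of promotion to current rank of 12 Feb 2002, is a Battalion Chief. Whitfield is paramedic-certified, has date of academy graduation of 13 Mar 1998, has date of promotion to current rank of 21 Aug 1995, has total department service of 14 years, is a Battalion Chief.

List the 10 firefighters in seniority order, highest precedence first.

Achebe, Eriksen, Petrov, Leclerc, Mbeki, Tanaka, Whitfield, Lindqvist, Ruiz, Szabo

By rank: Achebe, Eriksen, Petrov, Leclerc, Mbeki, Tanaka and Whitfield (Battalion Chief); then Lindqvist, Ruiz and Szabo (Lieutenant).
Achebe, Eriksen, Petrov, Leclerc, Mbeki, Tanaka and Whitfield are each paramedic-certified, so the next rule applies.
Among Achebe, Eriksen, Petrov, Leclerc, Mbeki, Tanaka and Whitfield, by date of academy graduation (later first): Achebe and Eriksen (9 Sep 2003) before Petrov (5 Aug 2001) before Leclerc (19 May 2000) before Mbeki, Tanaka and Whitfield (13 Mar 1998).
Achebe and Eriksen both have total department service 28 years, so the next rule applies.
Among Achebe and Eriksen, alphabetically by surname: Achebe before Eriksen.
Mbeki, Tanaka and Whitfield all have total department service 14 years, so the next rule applies.
Among Mbeki, Tanaka and Whitfield, alphabetically by surname: Mbeki before Tanaka before Whitfield.
Lindqvist, Ruiz and Szabo are each paramedic-certified, so the next rule applies.
Lindqvist, Ruiz and Szabo all have date of academy graduation 24 Jun 1999, so the next rule applies.
Among Lindqvist, Ruiz and Szabo, by total department service (higher first): Lindqvist (27 years) before Ruiz and Szabo (4 years).
Among Ruiz and Szabo, alphabetically by surname: Ruiz before Szabo.
Full order: Achebe, Eriksen, Petrov, Leclerc, Mbeki, Tanaka, Whitfield, Lindqvist, Ruiz, Szabo.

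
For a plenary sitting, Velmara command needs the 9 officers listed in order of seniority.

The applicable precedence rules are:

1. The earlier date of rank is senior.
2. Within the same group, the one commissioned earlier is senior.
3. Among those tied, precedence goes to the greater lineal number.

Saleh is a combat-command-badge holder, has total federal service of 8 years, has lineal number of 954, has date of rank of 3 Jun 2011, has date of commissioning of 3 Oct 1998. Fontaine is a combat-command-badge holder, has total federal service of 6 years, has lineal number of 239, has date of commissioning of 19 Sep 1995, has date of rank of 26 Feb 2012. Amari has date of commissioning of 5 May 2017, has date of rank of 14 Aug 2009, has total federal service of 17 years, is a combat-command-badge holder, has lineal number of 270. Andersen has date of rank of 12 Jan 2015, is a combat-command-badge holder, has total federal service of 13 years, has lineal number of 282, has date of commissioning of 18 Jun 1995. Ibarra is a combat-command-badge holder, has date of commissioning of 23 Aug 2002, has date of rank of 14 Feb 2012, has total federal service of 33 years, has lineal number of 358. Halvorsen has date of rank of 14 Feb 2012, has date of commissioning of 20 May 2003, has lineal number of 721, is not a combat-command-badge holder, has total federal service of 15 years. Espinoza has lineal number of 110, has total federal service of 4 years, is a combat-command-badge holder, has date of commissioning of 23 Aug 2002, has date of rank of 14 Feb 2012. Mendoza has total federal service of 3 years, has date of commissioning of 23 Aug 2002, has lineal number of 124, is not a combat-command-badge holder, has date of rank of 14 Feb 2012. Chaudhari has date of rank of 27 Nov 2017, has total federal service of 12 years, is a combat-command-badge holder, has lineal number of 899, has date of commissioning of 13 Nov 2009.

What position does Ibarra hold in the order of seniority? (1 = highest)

3

By date of rank (earlier first): Amari (14 Aug 2009); then Saleh (3 Jun 2011); then Ibarra, Mendoza, Espinoza and Halvorsen (each 14 Feb 2012); then Fontaine (26 Feb 2012); then Andersen (12 Jan 2015); then Chaudhari (27 Nov 2017).
Among Ibarra, Mendoza, Espinoza and Halvorsen, by date of commissioning (earlier first): Ibarra, Mendoza and Espinoza (23 Aug 2002) before Halvorsen (20 May 2003).
Among Ibarra, Mendoza and Espinoza, by lineal number (higher first): Ibarra (358) before Mendoza (124) before Espinoza (110).
Order: Amari, Saleh, Ibarra, Mendoza, Espinoza, Halvorsen, Fontaine, Andersen, Chaudhari. So position 3.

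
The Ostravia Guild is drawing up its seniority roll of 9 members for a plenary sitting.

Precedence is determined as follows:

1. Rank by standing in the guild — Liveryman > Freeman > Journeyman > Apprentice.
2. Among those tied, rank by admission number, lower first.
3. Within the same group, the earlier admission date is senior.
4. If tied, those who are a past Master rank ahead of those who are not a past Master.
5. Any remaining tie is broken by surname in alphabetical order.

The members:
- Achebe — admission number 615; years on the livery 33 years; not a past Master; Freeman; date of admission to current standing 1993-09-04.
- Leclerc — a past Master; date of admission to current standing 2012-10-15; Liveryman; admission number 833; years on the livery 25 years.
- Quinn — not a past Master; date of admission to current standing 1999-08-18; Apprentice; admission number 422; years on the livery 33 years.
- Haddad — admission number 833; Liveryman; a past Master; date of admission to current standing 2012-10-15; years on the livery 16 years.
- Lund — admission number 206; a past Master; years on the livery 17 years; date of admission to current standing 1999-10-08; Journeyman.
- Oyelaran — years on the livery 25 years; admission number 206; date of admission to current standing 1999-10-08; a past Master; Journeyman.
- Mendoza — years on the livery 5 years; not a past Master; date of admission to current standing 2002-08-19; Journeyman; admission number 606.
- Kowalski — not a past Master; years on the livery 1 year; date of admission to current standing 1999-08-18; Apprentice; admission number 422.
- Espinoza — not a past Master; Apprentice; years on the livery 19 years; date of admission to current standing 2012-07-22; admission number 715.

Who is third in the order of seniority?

By standing in the guild: Haddad and Leclerc (Liveryman); then Achebe (Freeman); then Lund, Oyelaran and Mendoza (Journeyman); then Kowalski, Quinn and Espinoza (Apprentice).
Haddad and Leclerc both have admission number 833, so the next rule applies.
Haddad and Leclerc both have date of admission to current standing 2012-10-15, so the next rule applies.
Haddad and Leclerc are each a past Master, so the next rule applies.
Among Haddad and Leclerc, alphabetically by surname: Haddad before Leclerc.
Among Lund, Oyelaran and Mendoza, by admission number (lower first): Lund and Oyelaran (206) before Mendoza (606).
Lund and Oyelaran both have date of admission to current standing 1999-10-08, so the next rule applies.
Lund and Oyelaran are each a past Master, so the next rule applies.
Among Lund and Oyelaran, alphabetically by surname: Lund before Oyelaran.
Among Kowalski, Quinn and Espinoza, by admission number (lower first): Kowalski and Quinn (422) before Espinoza (715).
Kowalski and Quinn both have date of admission to current standing 1999-08-18, so the next rule applies.
Kowalski and Quinn are each not a past Master, so the next rule applies.
Among Kowalski and Quinn, alphabetically by surname: Kowalski before Quinn.
Order: Haddad, Leclerc, Achebe, Lund, Oyelaran, Mendoza, Kowalski, Quinn, Espinoza.

Achebe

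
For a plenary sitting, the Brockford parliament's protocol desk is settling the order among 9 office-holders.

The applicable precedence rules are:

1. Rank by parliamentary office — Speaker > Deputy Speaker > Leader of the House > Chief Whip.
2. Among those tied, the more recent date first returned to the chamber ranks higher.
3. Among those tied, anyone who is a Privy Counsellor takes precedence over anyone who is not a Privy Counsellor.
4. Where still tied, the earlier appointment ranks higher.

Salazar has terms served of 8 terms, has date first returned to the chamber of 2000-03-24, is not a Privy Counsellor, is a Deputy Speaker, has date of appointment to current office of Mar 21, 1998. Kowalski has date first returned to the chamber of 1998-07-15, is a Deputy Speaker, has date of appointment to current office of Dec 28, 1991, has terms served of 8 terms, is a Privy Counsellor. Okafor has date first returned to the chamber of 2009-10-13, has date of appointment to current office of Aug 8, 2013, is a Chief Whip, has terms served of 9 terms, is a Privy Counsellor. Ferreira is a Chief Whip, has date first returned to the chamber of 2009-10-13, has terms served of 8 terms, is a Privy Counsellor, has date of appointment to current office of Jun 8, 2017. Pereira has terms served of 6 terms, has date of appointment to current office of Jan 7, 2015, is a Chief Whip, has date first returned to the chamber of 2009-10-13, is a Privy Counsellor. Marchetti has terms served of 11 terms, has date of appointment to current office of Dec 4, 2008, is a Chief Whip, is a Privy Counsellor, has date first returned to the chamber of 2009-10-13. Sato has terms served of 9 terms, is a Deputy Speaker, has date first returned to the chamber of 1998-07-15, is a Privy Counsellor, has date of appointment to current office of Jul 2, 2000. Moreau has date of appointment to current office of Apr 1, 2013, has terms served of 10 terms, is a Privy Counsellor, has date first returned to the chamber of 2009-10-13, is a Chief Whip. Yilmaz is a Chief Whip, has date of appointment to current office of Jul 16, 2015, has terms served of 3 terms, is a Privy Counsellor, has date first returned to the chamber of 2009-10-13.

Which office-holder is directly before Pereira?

By parliamentary office: Salazar, Kowalski and Sato (Deputy Speaker); then Marchetti, Moreau, Okafor, Pereira, Yilmaz and Ferreira (Chief Whip).
Among Salazar, Kowalski and Sato, by date first returned to the chamber (later first): Salazar (2000-03-24) before Kowalski and Sato (1998-07-15).
Kowalski and Sato are each a Privy Counsellor, so the next rule applies.
Among Kowalski and Sato, by date of appointment to current office (earlier first): Kowalski (Dec 28, 1991) before Sato (Jul 2, 2000).
Marchetti, Moreau, Okafor, Pereira, Yilmaz and Ferreira all have date first returned to the chamber 2009-10-13, so the next rule applies.
Marchetti, Moreau, Okafor, Pereira, Yilmaz and Ferreira are each a Privy Counsellor, so the next rule applies.
Among Marchetti, Moreau, Okafor, Pereira, Yilmaz and Ferreira, by date of appointment to current office (earlier first): Marchetti (Dec 4, 2008) before Moreau (Apr 1, 2013) before Okafor (Aug 8, 2013) before Pereira (Jan 7, 2015) before Yilmaz (Jul 16, 2015) before Ferreira (Jun 8, 2017).
Order: Salazar, Kowalski, Sato, Marchetti, Moreau, Okafor, Pereira, Yilmaz, Ferreira.

Okafor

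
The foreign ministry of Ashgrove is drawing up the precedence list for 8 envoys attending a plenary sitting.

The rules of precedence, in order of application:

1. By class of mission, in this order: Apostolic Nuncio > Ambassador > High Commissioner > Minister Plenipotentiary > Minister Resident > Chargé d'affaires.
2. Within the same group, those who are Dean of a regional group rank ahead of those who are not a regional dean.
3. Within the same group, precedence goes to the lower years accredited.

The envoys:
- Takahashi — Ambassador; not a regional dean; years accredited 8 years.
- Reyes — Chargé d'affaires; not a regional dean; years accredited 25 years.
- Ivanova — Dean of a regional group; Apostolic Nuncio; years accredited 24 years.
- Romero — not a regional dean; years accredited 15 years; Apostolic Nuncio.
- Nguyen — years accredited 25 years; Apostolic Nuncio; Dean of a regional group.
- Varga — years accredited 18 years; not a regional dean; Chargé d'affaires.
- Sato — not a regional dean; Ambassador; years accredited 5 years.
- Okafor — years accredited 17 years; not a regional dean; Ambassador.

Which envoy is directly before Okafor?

By class of mission: Ivanova, Nguyen and Romero (Apostolic Nuncio); then Sato, Takahashi and Okafor (Ambassador); then Varga and Reyes (Chargé d'affaires).
Among Ivanova, Nguyen and Romero, Dean of a regional group before not a regional dean: Ivanova and Nguyen (Dean of a regional group) before Romero (not a regional dean).
Among Ivanova and Nguyen, by years accredited (lower first): Ivanova (24 years) before Nguyen (25 years).
Sato, Takahashi and Okafor are each not a regional dean, so the next rule applies.
Among Sato, Takahashi and Okafor, by years accredited (lower first): Sato (5 years) before Takahashi (8 years) before Okafor (17 years).
Varga and Reyes are each not a regional dean, so the next rule applies.
Among Varga and Reyes, by years accredited (lower first): Varga (18 years) before Reyes (25 years).
Order: Ivanova, Nguyen, Romero, Sato, Takahashi, Okafor, Varga, Reyes.

Takahashi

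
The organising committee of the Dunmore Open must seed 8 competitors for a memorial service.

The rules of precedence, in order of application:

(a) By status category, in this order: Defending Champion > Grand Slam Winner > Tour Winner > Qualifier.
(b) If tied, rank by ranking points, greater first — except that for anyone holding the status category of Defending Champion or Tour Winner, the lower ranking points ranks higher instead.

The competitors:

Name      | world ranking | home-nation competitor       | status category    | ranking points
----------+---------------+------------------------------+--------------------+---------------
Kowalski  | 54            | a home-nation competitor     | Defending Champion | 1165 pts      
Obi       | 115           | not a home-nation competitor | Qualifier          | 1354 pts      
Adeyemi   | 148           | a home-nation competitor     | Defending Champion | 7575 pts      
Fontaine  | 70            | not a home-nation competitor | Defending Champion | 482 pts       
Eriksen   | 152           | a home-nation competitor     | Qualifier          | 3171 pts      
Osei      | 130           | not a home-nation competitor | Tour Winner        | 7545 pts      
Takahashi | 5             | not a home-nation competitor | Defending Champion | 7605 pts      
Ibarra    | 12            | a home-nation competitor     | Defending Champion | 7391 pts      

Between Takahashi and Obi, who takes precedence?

Takahashi

By status category: Fontaine, Kowalski, Ibarra, Adeyemi and Takahashi (Defending Champion); then Osei (Tour Winner); then Eriksen and Obi (Qualifier).
Among Fontaine, Kowalski, Ibarra, Adeyemi and Takahashi, by ranking points (lower first) (reversed rule for this group): Fontaine (482 pts) before Kowalski (1165 pts) before Ibarra (7391 pts) before Adeyemi (7575 pts) before Takahashi (7605 pts).
Among Eriksen and Obi, by ranking points (higher first): Eriksen (3171 pts) before Obi (1354 pts).
So Takahashi takes precedence.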